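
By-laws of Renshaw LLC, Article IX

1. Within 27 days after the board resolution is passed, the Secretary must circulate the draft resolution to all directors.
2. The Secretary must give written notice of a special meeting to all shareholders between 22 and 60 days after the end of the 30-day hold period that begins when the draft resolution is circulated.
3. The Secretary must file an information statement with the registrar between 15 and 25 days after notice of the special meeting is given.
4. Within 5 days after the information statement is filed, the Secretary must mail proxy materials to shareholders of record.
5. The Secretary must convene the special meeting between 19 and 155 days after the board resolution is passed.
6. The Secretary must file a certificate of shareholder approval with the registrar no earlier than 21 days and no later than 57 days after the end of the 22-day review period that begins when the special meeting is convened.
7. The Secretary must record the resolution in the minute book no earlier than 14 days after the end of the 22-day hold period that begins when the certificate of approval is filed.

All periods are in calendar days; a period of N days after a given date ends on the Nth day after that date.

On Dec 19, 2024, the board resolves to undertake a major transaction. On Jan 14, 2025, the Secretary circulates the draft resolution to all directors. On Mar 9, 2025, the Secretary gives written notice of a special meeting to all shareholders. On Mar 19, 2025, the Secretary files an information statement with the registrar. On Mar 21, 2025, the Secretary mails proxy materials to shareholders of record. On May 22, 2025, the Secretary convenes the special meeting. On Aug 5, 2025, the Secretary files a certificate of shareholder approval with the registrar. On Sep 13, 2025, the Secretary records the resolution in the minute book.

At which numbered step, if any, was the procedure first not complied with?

Step 1 — counting 27 days from Dec 19, 2024 (when the board resolution is passed) gives a deadline of Jan 15, 2025; done Jan 14, 2025 — timely.
Step 2 — 22 and 60 days from Feb 13, 2025 (end of the 30-day hold period, which began when the draft resolution is circulated on Jan 14, 2025) are Mar 7, 2025 and Apr 14, 2025 respectively; done Mar 9, 2025 — within the window.
Step 3 — 15 and 25 days from Mar 9, 2025 (when notice of the special meeting is given) are Mar 24, 2025 and Apr 3, 2025 respectively; Mar 19, 2025 is 5 days too early.

Step 3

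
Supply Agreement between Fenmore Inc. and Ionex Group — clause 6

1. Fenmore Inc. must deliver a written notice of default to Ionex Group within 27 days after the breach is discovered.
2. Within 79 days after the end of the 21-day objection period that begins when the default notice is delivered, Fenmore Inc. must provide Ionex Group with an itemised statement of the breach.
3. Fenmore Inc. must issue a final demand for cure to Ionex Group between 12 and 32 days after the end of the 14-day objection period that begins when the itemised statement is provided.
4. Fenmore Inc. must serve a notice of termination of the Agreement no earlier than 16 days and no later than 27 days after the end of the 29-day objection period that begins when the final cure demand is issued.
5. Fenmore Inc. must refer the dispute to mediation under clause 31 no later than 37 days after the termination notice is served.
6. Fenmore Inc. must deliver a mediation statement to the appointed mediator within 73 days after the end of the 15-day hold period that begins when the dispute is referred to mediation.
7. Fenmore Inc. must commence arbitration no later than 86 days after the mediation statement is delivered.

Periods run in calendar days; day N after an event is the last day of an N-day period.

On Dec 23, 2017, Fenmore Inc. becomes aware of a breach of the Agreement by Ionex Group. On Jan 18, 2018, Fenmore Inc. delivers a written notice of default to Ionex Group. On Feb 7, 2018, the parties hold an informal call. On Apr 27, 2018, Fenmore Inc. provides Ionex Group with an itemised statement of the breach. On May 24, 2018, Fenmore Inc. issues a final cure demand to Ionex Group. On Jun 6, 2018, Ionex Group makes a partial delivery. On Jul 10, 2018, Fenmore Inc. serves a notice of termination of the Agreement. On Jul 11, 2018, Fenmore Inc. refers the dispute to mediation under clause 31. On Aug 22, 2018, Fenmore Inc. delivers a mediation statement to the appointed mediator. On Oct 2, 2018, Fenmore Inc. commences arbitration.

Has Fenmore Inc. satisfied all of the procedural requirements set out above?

Yes

Step 1: 27 days after Dec 23, 2017 (when the breach is discovered) is Jan 19, 2018; Jan 18, 2018 is within that limit.
Step 2: 79 days after Feb 8, 2018 (end of the 21-day objection period, which began when the default notice is delivered on Jan 18, 2018) is Apr 28, 2018; done Apr 27, 2018 — timely.
Step 3: the window is 12–32 days after May 11, 2018 (end of the 14-day objection period, which began when the itemised statement is provided on Apr 27, 2018), so May 23, 2018 through Jun 12, 2018; May 24, 2018 falls inside that range.
Step 4: the window is 16–27 days after Jun 22, 2018 (end of the 29-day objection period, which began when the final cure demand is issued on May 24, 2018), so Jul 8, 2018 through Jul 19, 2018; done Jul 10, 2018, which is between those dates.
Step 5: 37 days after Jul 10, 2018 (when the termination notice is served) is Aug 16, 2018; Jul 11, 2018 is within that limit.
Step 6: 73 days after Jul 26, 2018 (end of the 15-day hold period, which began when the dispute is referred to mediation on Jul 11, 2018) is Oct 7, 2018; completed Aug 22, 2018, before the deadline.
Step 7: 86 days after Aug 22, 2018 (when the mediation statement is delivered) is Nov 16, 2018; Oct 2, 2018 is within that limit.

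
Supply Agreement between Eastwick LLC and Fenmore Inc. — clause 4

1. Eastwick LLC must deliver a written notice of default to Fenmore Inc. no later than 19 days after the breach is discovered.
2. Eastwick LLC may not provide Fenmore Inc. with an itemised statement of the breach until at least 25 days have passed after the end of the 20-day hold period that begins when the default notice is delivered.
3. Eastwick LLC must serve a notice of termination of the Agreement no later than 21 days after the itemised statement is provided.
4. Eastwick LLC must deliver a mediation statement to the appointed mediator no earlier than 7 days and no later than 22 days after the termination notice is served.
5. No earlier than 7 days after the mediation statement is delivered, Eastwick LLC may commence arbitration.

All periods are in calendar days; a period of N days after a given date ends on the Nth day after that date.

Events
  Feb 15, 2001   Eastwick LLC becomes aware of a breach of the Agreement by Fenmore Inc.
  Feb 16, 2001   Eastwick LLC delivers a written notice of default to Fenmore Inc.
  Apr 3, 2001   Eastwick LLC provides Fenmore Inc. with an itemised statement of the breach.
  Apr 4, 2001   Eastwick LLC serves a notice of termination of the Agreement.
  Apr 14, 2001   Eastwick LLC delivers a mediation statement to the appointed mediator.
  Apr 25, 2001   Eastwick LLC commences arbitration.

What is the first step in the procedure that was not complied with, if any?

None — every step was satisfied

Step 1: 19 days after Feb 15, 2001 (when the breach is discovered) is Mar 6, 2001; Feb 16, 2001 is within that limit.
Step 2: the earliest permitted date is 25 days after Mar 8, 2001 (end of the 20-day hold period, which began when the default notice is delivered on Feb 16, 2001), i.e. Apr 2, 2001; done Apr 3, 2001, after the minimum wait.
Step 3: 21 days after Apr 3, 2001 (when the itemised statement is provided) is Apr 24, 2001; Apr 4, 2001 is within that limit.
Step 4: the window is 7–22 days after Apr 4, 2001 (when the termination notice is served), so Apr 11, 2001 through Apr 26, 2001; Apr 14, 2001 falls inside that range.
Step 5: the earliest permitted date is 7 days after Apr 14, 2001 (when the mediation statement is delivered), i.e. Apr 21, 2001; done Apr 25, 2001, after the minimum wait.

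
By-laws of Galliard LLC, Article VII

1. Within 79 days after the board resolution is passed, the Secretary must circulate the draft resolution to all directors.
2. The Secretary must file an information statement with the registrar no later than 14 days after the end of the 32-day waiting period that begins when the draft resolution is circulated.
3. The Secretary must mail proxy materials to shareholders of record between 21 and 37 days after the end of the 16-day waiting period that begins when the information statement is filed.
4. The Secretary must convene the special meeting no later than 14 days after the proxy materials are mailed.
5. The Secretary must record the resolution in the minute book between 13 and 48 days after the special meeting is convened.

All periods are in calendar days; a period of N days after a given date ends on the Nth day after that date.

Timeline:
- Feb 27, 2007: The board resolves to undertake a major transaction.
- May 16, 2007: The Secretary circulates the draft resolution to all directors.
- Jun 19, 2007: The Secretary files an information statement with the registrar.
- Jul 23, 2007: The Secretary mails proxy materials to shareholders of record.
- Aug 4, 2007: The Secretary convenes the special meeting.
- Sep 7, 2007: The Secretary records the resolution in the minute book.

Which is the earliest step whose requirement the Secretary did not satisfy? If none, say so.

(1) due by Feb 27, 2007 + 79 days = May 17, 2007; done May 16, 2007 — timely.
(2) due by Jun 17, 2007 + 14 days = Jul 1, 2007; done Jun 19, 2007 — timely.
(3) the permitted window runs from Jul 5, 2007 + 21 = Jul 26, 2007 to Jul 5, 2007 + 37 = Aug 11, 2007; Jul 23, 2007 is 3 days too early.
The procedure was therefore not followed at step 3.

Step 3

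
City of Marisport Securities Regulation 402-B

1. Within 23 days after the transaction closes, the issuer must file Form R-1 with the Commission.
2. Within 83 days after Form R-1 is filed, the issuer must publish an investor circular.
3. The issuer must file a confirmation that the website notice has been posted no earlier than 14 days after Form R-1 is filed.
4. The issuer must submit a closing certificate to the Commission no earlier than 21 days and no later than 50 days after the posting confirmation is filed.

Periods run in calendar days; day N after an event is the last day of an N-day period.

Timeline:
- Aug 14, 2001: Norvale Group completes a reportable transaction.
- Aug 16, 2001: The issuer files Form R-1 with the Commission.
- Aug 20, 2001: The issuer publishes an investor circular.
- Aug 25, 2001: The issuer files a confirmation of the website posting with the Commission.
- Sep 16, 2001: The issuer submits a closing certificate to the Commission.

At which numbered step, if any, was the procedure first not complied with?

Step 1 — counting 23 days from Aug 14, 2001 (when the transaction closes) gives a deadline of Sep 6, 2001; done Aug 16, 2001 — timely.
Step 2 — counting 83 days from Aug 16, 2001 (when Form R-1 is filed) gives a deadline of Nov 7, 2001; completed Aug 20, 2001, before the deadline.
Step 3 — must wait 14 days from Aug 16, 2001 (when Form R-1 is filed), so not before Aug 30, 2001; done Aug 25, 2001 — 5 days too early.

Step 3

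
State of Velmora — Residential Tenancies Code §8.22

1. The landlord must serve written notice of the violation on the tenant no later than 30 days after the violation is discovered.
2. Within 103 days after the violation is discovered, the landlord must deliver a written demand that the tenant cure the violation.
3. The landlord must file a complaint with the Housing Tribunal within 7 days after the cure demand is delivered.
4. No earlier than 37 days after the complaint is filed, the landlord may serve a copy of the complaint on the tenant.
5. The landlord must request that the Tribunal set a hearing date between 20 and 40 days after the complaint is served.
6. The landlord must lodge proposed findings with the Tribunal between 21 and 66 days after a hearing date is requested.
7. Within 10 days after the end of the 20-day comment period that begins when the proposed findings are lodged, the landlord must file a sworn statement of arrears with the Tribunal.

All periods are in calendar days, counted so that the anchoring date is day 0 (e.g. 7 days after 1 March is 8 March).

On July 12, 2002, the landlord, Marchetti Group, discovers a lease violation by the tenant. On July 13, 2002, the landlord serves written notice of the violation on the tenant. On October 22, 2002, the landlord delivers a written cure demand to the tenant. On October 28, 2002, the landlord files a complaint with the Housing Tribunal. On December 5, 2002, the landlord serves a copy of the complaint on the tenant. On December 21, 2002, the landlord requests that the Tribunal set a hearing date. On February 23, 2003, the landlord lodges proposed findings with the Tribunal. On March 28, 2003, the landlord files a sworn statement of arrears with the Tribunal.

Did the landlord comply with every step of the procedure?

No

(1) due by July 12, 2002 + 30 days = August 11, 2002; completed July 13, 2002, before the deadline.
(2) due by July 12, 2002 + 103 days = October 23, 2002; October 22, 2002 is within that limit.
(3) due by October 22, 2002 + 7 days = October 29, 2002; October 28, 2002 is within that limit.
(4) permitted from October 28, 2002 + 37 days = December 4, 2002 onward; December 5, 2002 is on or after that date.
(5) the permitted window runs from December 5, 2002 + 20 = December 25, 2002 to December 5, 2002 + 40 = January 14, 2003; December 21, 2002 is 4 days too early.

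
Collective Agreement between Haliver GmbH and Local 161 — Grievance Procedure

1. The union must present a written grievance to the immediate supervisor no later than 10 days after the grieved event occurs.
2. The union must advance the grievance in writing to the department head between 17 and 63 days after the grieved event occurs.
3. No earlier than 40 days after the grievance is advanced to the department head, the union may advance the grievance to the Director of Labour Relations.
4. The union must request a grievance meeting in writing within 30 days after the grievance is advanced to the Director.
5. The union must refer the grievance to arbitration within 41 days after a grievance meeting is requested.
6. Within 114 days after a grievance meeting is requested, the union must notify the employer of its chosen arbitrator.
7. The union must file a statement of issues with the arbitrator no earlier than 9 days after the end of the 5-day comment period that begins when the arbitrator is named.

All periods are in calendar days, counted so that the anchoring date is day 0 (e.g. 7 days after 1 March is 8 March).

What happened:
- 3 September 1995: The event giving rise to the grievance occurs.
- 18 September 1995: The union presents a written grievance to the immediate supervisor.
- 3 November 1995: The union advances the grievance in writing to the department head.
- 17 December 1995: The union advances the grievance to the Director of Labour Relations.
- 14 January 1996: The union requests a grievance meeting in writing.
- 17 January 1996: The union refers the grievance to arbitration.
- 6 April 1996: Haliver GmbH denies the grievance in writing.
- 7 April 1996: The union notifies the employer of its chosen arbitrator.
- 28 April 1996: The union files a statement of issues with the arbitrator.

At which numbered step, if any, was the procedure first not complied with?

Step 1

Step 1 — counting 10 days from 3 September 1995 (when the grieved event occurs) gives a deadline of 13 September 1995; done 18 September 1995 — 5 days late.
The analysis stops there.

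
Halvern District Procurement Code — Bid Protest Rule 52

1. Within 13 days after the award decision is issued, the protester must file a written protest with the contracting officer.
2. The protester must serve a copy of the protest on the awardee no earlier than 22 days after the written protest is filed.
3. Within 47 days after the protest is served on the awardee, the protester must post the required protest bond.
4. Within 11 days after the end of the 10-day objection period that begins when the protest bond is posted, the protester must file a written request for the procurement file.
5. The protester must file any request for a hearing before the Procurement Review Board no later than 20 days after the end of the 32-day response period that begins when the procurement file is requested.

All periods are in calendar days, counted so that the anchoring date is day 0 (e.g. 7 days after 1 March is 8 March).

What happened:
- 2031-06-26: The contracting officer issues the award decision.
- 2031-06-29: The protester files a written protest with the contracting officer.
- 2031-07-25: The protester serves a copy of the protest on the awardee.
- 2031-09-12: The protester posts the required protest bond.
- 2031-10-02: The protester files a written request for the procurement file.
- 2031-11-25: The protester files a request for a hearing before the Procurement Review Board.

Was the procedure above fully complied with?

No

Step 1: 13 days after 2031-06-26 (when the award decision is issued) is 2031-07-09; done 2031-06-29 — timely.
Step 2: the earliest permitted date is 22 days after 2031-06-29 (when the written protest is filed), i.e. 2031-07-21; 2031-07-25 is on or after that date.
Step 3: 47 days after 2031-07-25 (when the protest is served on the awardee) is 2031-09-10; not done until 2031-09-12, 2 days after the deadline.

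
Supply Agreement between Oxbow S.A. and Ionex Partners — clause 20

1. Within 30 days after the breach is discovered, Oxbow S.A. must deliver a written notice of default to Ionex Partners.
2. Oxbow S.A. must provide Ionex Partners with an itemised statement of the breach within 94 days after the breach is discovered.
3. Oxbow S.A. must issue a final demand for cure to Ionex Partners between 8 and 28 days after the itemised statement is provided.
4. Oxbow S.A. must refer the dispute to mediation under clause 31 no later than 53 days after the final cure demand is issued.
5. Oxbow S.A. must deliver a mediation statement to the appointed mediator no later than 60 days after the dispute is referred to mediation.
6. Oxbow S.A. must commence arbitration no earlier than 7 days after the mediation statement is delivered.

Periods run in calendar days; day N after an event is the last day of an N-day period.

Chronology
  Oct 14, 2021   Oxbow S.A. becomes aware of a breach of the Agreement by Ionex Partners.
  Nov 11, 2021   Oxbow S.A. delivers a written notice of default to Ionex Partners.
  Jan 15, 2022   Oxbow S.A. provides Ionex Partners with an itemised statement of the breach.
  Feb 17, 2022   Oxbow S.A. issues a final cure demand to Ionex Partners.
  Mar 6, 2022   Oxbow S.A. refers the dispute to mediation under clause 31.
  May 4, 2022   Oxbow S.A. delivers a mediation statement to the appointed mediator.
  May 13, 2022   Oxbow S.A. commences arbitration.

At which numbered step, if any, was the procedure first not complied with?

Step 3

Step 1: 30 days after Oct 14, 2021 (when the breach is discovered) is Nov 13, 2021; Nov 11, 2021 is within that limit.
Step 2: 94 days after Oct 14, 2021 (when the breach is discovered) is Jan 16, 2022; completed Jan 15, 2022, before the deadline.
Step 3: the window is 8–28 days after Jan 15, 2022 (when the itemised statement is provided), so Jan 23, 2022 through Feb 12, 2022; done Feb 17, 2022 — 5 days after the window closed.
Later steps need not be reached.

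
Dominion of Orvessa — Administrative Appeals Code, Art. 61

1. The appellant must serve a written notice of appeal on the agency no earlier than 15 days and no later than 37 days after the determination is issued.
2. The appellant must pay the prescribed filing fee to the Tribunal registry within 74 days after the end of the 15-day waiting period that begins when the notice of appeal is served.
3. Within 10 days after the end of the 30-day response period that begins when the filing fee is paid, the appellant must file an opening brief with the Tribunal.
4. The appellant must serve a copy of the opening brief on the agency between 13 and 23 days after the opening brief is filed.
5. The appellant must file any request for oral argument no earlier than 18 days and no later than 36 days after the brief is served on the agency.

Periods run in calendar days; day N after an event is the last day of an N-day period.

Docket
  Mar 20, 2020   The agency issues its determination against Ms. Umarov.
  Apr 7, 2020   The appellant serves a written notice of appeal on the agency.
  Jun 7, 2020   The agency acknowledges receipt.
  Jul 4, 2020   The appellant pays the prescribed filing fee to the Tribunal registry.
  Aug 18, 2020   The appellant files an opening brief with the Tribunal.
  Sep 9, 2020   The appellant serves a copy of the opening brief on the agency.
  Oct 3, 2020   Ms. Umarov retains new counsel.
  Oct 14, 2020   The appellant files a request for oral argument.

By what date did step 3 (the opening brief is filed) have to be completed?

The filing fee is paid on Jul 4, 2020; the 30-day response period therefore ends Aug 3, 2020, and step 3 runs from that date. 10 days after Aug 3, 2020 is Aug 13, 2020.

Aug 13, 2020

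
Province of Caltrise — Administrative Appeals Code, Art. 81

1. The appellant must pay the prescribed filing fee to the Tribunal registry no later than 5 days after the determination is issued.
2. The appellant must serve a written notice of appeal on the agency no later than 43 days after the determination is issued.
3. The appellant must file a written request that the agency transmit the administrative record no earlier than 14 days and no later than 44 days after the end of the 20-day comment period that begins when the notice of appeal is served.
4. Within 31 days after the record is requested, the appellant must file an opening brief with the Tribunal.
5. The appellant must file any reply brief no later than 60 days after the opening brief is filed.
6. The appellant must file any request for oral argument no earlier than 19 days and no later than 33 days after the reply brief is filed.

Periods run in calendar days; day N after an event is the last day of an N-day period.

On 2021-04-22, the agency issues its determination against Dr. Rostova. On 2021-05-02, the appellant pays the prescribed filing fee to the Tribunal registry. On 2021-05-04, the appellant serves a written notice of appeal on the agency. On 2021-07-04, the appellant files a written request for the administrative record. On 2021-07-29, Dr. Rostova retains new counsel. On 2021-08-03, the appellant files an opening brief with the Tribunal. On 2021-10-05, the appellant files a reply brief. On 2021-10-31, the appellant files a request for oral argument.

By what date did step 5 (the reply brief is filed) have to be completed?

2021-10-02

Step 5 runs from 2021-08-03, when the opening brief is filed. 60 days after 2021-08-03 is 2021-10-02.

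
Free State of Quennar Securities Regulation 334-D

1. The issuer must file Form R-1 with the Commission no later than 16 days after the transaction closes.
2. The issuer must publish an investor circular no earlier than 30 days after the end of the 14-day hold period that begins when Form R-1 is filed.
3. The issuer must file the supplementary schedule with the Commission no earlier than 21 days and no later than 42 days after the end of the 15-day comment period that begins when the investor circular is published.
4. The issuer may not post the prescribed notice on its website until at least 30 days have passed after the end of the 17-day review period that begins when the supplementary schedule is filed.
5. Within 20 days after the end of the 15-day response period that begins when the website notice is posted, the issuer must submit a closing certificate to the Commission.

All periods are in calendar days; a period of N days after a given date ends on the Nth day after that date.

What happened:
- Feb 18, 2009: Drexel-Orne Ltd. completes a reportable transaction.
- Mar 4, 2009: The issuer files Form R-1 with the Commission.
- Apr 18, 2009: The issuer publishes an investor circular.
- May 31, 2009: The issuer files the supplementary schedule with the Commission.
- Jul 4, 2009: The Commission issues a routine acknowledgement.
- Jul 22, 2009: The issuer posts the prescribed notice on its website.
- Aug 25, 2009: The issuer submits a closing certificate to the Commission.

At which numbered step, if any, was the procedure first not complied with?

Step 1 — counting 16 days from Feb 18, 2009 (when the transaction closes) gives a deadline of Mar 6, 2009; completed Mar 4, 2009, before the deadline.
Step 2 — must wait 30 days from Mar 18, 2009 (end of the 14-day hold period, which began when Form R-1 is filed on Mar 4, 2009), so not before Apr 17, 2009; done Apr 18, 2009, after the minimum wait.
Step 3 — 21 and 42 days from May 3, 2009 (end of the 15-day comment period, which began when the investor circular is published on Apr 18, 2009) are May 24, 2009 and Jun 14, 2009 respectively; May 31, 2009 falls inside that range.
Step 4 — must wait 30 days from Jun 17, 2009 (end of the 17-day review period, which began when the supplementary schedule is filed on May 31, 2009), so not before Jul 17, 2009; done Jul 22, 2009, after the minimum wait.
Step 5 — counting 20 days from Aug 6, 2009 (end of the 15-day response period, which began when the website notice is posted on Jul 22, 2009) gives a deadline of Aug 26, 2009; completed Aug 25, 2009, before the deadline.

None — every step was satisfied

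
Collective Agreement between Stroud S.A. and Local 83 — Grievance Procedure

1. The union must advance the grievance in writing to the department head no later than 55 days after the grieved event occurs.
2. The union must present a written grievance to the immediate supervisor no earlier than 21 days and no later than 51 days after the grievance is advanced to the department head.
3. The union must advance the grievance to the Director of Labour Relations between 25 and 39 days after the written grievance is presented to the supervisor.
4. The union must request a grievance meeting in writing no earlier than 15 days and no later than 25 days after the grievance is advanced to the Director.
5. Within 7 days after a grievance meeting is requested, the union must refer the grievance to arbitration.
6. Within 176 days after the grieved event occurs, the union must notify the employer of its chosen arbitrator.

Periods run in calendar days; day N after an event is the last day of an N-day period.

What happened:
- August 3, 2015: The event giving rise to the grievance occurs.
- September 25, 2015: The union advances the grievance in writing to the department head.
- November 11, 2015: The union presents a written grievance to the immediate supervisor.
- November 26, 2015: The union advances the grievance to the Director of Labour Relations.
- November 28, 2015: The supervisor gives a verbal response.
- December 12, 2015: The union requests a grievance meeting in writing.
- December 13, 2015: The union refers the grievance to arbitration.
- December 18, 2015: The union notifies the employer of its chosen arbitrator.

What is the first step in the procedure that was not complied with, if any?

(1) due by August 3, 2015 + 55 days = September 27, 2015; completed September 25, 2015, before the deadline.
(2) the permitted window runs from September 25, 2015 + 21 = October 16, 2015 to September 25, 2015 + 51 = November 15, 2015; November 11, 2015 falls inside that range.
(3) the permitted window runs from November 11, 2015 + 25 = December 6, 2015 to November 11, 2015 + 39 = December 20, 2015; November 26, 2015 is 10 days too early.
The procedure was therefore not followed at step 3.

Step 3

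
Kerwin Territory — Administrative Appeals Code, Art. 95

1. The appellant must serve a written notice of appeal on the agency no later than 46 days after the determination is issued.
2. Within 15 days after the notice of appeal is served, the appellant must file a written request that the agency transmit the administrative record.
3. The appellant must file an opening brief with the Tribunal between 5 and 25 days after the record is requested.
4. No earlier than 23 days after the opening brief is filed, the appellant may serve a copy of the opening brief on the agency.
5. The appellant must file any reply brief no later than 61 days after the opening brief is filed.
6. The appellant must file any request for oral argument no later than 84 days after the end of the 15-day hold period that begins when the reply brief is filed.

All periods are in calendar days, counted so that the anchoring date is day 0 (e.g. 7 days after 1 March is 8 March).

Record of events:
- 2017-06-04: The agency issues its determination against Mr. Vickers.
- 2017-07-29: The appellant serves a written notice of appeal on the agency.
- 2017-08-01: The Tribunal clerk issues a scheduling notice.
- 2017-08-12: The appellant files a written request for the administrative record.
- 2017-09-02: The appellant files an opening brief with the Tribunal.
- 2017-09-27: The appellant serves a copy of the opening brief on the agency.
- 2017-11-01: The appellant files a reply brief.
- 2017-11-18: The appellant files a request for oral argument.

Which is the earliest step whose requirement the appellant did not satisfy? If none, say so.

Step 1

Step 1 — counting 46 days from 2017-06-04 (when the determination is issued) gives a deadline of 2017-07-20; done 2017-07-29 — 9 days late.
The procedure was therefore not followed at step 1.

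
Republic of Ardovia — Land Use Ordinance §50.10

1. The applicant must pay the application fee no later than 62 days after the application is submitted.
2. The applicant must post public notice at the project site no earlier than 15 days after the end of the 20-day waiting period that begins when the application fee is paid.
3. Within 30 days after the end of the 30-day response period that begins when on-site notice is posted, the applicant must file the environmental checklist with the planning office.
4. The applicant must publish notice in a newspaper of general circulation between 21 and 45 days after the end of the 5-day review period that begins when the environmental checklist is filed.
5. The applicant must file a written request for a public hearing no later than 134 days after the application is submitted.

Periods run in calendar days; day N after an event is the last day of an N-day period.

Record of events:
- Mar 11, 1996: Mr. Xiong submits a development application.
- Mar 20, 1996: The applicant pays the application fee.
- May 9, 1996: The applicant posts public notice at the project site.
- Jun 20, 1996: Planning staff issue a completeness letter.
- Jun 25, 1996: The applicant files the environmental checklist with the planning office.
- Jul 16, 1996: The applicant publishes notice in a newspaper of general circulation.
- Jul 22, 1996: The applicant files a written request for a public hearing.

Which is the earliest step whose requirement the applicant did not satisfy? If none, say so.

Step 1: 62 days after Mar 11, 1996 (when the application is submitted) is May 12, 1996; completed Mar 20, 1996, before the deadline.
Step 2: the earliest permitted date is 15 days after Apr 9, 1996 (end of the 20-day waiting period, which began when the application fee is paid on Mar 20, 1996), i.e. Apr 24, 1996; done May 9, 1996, after the minimum wait.
Step 3: 30 days after Jun 8, 1996 (end of the 30-day response period, which began when on-site notice is posted on May 9, 1996) is Jul 8, 1996; completed Jun 25, 1996, before the deadline.
Step 4: the window is 21–45 days after Jun 30, 1996 (end of the 5-day review period, which began when the environmental checklist is filed on Jun 25, 1996), so Jul 21, 1996 through Aug 14, 1996; Jul 16, 1996 is 5 days too early.
No need to go further; step 4 was not satisfied.

Step 4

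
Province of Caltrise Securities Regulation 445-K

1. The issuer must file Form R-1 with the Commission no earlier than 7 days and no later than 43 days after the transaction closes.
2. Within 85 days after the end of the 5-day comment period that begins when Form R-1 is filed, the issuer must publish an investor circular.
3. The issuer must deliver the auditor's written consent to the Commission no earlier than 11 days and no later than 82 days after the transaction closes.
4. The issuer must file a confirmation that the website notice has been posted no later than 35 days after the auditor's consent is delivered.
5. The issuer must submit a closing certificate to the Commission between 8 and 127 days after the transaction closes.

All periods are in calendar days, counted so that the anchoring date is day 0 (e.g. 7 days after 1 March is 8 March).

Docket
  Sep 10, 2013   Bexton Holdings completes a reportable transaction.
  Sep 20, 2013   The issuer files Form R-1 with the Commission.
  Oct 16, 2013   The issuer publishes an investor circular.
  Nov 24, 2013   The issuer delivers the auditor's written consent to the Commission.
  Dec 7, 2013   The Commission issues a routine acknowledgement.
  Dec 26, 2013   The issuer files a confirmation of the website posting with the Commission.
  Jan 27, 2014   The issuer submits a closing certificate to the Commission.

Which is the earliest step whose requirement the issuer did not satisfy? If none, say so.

Step 5

(1) the permitted window runs from Sep 10, 2013 + 7 = Sep 17, 2013 to Sep 10, 2013 + 43 = Oct 23, 2013; done Sep 20, 2013 — within the window.
(2) due by Sep 25, 2013 + 85 days = Dec 19, 2013; Oct 16, 2013 is within that limit.
(3) the permitted window runs from Sep 10, 2013 + 11 = Sep 21, 2013 to Sep 10, 2013 + 82 = Dec 1, 2013; done Nov 24, 2013, which is between those dates.
(4) due by Nov 24, 2013 + 35 days = Dec 29, 2013; done Dec 26, 2013 — timely.
(5) the permitted window runs from Sep 10, 2013 + 8 = Sep 18, 2013 to Sep 10, 2013 + 127 = Jan 15, 2014; Jan 27, 2014 is 12 days past the end of the window.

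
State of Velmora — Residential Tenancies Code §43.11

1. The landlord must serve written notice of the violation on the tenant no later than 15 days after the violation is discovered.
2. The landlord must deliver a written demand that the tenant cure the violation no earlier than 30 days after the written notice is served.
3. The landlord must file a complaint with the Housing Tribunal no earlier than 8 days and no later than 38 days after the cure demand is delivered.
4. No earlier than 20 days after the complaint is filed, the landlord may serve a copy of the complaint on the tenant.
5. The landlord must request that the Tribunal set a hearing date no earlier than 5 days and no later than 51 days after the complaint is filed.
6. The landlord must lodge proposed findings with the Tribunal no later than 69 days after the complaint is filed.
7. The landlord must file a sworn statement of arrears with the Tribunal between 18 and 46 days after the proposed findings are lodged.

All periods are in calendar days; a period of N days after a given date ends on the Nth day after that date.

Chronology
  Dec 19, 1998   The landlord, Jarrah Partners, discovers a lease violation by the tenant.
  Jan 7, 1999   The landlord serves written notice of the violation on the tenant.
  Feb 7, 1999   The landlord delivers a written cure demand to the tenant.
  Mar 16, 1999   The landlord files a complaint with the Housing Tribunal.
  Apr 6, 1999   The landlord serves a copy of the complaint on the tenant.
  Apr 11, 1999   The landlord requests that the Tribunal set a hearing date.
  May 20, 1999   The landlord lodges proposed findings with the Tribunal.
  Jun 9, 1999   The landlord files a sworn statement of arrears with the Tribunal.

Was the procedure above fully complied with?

Step 1 — counting 15 days from Dec 19, 1998 (when the violation is discovered) gives a deadline of Jan 3, 1999; done Jan 7, 1999 — 4 days late.
No need to go further; step 1 was not satisfied.

No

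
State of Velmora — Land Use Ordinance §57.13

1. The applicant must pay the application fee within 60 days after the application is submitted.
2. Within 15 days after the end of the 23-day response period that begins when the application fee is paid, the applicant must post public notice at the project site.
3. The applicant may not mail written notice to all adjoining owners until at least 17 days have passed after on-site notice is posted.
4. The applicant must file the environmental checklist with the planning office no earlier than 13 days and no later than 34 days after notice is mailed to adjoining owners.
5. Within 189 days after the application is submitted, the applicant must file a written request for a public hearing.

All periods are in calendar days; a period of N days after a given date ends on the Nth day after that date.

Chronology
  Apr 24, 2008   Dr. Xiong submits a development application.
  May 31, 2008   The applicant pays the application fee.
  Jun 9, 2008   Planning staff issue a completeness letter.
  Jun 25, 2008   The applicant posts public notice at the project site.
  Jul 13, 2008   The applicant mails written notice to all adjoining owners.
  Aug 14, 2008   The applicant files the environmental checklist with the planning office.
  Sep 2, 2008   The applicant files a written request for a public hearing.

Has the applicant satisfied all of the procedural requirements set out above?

Step 1: 60 days after Apr 24, 2008 (when the application is submitted) is Jun 23, 2008; May 31, 2008 is within that limit.
Step 2: 15 days after Jun 23, 2008 (end of the 23-day response period, which began when the application fee is paid on May 31, 2008) is Jul 8, 2008; completed Jun 25, 2008, before the deadline.
Step 3: the earliest permitted date is 17 days after Jun 25, 2008 (when on-site notice is posted), i.e. Jul 12, 2008; done Jul 13, 2008, after the minimum wait.
Step 4: the window is 13–34 days after Jul 13, 2008 (when notice is mailed to adjoining owners), so Jul 26, 2008 through Aug 16, 2008; done Aug 14, 2008 — within the window.
Step 5: 189 days after Apr 24, 2008 (when the application is submitted) is Oct 30, 2008; Sep 2, 2008 is within that limit.

Yes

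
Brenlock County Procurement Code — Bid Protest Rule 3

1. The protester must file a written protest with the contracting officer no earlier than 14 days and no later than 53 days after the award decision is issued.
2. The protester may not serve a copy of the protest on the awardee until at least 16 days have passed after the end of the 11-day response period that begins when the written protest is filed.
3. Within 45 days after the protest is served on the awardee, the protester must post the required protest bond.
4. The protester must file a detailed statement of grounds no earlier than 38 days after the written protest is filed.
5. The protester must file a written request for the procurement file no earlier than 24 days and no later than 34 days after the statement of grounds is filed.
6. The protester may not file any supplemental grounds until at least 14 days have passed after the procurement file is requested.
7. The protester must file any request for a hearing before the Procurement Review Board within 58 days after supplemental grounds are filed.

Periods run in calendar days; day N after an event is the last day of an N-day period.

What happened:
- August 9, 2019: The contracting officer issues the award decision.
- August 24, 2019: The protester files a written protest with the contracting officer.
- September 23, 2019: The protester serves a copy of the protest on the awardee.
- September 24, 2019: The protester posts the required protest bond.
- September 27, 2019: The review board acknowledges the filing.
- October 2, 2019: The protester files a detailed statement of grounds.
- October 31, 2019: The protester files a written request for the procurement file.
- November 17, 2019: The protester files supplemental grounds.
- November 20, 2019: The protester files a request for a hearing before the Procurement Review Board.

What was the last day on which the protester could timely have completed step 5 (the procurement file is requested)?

Step 5 runs from October 2, 2019, when the statement of grounds is filed. The window is 24–34 days after October 2, 2019; it closes on November 5, 2019.

November 5, 2019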